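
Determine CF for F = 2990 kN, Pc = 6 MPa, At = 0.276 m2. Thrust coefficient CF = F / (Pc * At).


CF = 2990000 / (6e6 * 0.276) = 1.81

1.81


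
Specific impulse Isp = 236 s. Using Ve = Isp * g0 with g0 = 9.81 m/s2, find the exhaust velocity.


Ve = Isp * g0 = 236 * 9.81 = 2315.2 m/s

2315.2 m/s


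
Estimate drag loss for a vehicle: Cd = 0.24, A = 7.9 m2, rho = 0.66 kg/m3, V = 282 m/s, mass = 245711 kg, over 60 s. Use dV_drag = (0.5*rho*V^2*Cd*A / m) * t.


D = 0.5 * 0.66 * 282^2 * 0.24 * 7.9 = 49756.58 N
a = 49756.58 / 245711 = 0.2025 m/s2
dV = 0.2025 * 60 = 12.2 m/s

12.2 m/s


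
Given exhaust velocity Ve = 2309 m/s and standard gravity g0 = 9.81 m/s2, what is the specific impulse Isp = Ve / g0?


Isp = Ve / g0 = 2309 / 9.81 = 235.4 s

235.4 s


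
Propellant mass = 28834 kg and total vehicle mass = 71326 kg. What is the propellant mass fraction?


PMF = 28834 / 71326 = 0.404

0.404


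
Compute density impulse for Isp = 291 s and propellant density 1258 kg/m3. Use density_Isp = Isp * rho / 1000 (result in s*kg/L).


rho*Isp = 291 * 1258 / 1000 = 366 s*kg/L

366 s*kg/L


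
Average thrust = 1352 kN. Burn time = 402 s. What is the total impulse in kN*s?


It = 1352 * 402 = 543504 kN*s

543504 kN*s


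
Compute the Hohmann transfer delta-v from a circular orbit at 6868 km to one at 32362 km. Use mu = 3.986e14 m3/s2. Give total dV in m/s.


V1 = sqrt(mu/r1) = 7618.22 m/s
dV1 = V1*(sqrt(2*r2/(r1+r2)) - 1) = 2167.14 m/s
V2 = sqrt(mu/r2) = 3509.55 m/s
dV2 = V2*(1 - sqrt(2*r1/(r1+r2))) = 1432.85 m/s
Total dV = 3600 m/s

3600 m/s


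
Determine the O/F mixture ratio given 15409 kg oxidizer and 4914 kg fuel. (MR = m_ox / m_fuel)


MR = 15409 / 4914 = 3.14

3.14


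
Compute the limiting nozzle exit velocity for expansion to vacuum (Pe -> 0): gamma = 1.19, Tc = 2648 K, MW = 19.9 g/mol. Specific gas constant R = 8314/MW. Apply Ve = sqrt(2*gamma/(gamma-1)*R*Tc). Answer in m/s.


R = 8314 / 19.9 = 417.79 J/(kg.K)
Ve = sqrt(2 * 1.19 / (1.19 - 1) * 417.79 * 2648) = 3723 m/s

3723 m/s


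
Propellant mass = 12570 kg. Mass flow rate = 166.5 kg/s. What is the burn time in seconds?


tb = 12570 / 166.5 = 75.5 s

75.5 s


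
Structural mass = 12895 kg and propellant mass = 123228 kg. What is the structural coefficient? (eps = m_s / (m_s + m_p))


eps = 12895 / (12895 + 123228) = 0.0947

0.0947


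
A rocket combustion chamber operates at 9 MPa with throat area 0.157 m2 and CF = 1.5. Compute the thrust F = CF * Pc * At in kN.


F = 1.5 * 9e6 * 0.157 = 2.1195e+06 N = 2119.5 kN

2119.5 kN


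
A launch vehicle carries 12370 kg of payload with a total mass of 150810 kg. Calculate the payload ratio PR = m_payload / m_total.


PR = 12370 / 150810 = 0.082

0.082


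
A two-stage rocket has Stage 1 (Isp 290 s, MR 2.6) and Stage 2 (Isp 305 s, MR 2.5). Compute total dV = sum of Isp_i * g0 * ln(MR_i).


dV1 = 290 * 9.81 * ln(2.6) = 2718.3 m/s
dV2 = 305 * 9.81 * ln(2.5) = 2741.6 m/s
Total dV = 2718.3 + 2741.6 = 5459.9 m/s ~ 5460 m/s

5460 m/s


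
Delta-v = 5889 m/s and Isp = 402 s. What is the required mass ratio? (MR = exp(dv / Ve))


Ve = 402 * 9.81 = 3943.62 m/s
MR = exp(5889 / 3943.62) = 4.452

4.452


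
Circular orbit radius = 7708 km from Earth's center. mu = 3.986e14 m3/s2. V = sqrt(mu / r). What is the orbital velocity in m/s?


V = sqrt(3.986e14 / 7708000) = 7191 m/s

7191 m/s


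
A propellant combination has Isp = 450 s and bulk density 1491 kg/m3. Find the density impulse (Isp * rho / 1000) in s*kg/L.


rho*Isp = 450 * 1491 / 1000 = 671 s*kg/L

671 s*kg/L


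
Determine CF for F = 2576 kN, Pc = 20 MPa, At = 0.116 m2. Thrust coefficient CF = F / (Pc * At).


CF = 2576000 / (20e6 * 0.116) = 1.11

1.11


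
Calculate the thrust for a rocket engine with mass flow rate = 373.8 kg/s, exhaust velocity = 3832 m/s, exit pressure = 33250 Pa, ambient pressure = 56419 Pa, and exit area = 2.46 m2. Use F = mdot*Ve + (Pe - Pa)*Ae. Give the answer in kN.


F = 373.8 * 3832 + (33250 - 56419) * 2.46 = 1.3754e+06 N = 1375.4 kN

1375.4 kN


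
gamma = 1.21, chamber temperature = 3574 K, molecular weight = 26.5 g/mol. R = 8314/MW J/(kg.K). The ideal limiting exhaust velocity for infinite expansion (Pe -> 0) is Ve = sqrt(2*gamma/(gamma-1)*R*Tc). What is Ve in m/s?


R = 8314 / 26.5 = 313.74 J/(kg.K)
Ve = sqrt(2 * 1.21 / (1.21 - 1) * 313.74 * 3574) = 3595 m/s

3595 m/s


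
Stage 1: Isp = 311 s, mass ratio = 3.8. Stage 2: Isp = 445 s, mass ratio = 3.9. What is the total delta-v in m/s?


dV1 = 311 * 9.81 * ln(3.8) = 4073.0 m/s
dV2 = 445 * 9.81 * ln(3.9) = 5941.3 m/s
Total dV = 4073.0 + 5941.3 = 10014.3 m/s ~ 10014 m/s

10014 m/s


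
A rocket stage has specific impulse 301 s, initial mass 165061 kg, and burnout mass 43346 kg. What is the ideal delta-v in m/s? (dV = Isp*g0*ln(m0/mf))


Ve = 301 * 9.81 = 2952.81 m/s
dV = 2952.81 * ln(165061/43346) = 3948 m/s

3948 m/s


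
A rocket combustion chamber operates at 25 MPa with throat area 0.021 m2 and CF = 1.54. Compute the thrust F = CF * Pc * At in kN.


F = 1.54 * 25e6 * 0.021 = 808500.0 N = 808.5 kN

808.5 kN


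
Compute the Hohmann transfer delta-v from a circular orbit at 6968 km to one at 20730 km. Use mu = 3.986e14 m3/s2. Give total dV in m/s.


V1 = sqrt(mu/r1) = 7563.36 m/s
dV1 = V1*(sqrt(2*r2/(r1+r2)) - 1) = 1690.12 m/s
V2 = sqrt(mu/r2) = 4384.99 m/s
dV2 = V2*(1 - sqrt(2*r1/(r1+r2))) = 1274.61 m/s
Total dV = 2965 m/s

2965 m/s


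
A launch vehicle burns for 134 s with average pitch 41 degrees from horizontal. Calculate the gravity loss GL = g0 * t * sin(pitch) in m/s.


GL = 9.81 * 134 * sin(41 deg) = 862 m/s

862 m/s


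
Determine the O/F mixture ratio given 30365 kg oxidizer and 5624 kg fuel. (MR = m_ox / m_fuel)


MR = 30365 / 5624 = 5.4

5.4


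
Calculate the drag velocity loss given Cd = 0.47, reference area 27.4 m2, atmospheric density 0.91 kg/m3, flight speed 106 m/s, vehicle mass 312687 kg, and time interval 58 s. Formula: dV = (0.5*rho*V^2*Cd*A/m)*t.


D = 0.5 * 0.91 * 106^2 * 0.47 * 27.4 = 65837.23 N
a = 65837.23 / 312687 = 0.2106 m/s2
dV = 0.2106 * 58 = 12.2 m/s

12.2 m/s


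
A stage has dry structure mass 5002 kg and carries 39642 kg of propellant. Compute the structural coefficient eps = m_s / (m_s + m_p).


eps = 5002 / (5002 + 39642) = 0.112

0.112


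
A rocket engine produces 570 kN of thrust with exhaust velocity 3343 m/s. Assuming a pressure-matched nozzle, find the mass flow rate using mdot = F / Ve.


mdot = F / Ve = 570000 / 3343 = 170.5 kg/s

170.5 kg/s


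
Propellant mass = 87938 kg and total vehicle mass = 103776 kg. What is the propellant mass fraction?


PMF = 87938 / 103776 = 0.847

0.847


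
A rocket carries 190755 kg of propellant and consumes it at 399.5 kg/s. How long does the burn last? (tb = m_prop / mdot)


tb = 190755 / 399.5 = 477.5 s

477.5 s


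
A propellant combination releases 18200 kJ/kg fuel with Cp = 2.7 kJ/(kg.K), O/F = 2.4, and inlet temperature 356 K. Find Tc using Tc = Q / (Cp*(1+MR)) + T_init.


Tc = 18200 / (2.7 * (1 + 2.4)) + 356 = 2339 K

2339 K


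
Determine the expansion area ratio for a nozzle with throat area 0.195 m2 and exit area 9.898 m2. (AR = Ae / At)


AR = 9.898 / 0.195 = 50.8

50.8


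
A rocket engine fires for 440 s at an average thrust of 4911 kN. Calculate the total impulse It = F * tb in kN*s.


It = 4911 * 440 = 2160840 kN*s

2160840 kN*s


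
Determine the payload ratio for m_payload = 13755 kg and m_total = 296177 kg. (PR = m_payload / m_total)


PR = 13755 / 296177 = 0.0464

0.0464


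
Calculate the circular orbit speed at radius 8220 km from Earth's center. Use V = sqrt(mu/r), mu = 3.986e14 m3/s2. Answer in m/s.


V = sqrt(3.986e14 / 8220000) = 6964 m/s

6964 m/s


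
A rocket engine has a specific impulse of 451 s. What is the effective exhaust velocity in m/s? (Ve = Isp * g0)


Ve = Isp * g0 = 451 * 9.81 = 4424.3 m/s

4424.3 m/s


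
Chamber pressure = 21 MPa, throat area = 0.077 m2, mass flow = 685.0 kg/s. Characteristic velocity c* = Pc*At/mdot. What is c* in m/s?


c* = 21e6 * 0.077 / 685.0 = 2361 m/s

2361 m/s


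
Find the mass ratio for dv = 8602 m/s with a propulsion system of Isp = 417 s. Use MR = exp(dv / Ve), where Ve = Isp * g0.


Ve = 417 * 9.81 = 4090.77 m/s
MR = exp(8602 / 4090.77) = 8.189

8.189


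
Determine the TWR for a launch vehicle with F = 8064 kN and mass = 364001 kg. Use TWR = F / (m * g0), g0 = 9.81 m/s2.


TWR = 8064000 / (364001 * 9.81) = 2.26

2.26


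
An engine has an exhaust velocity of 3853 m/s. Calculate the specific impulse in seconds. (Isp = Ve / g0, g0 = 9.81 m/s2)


Isp = Ve / g0 = 3853 / 9.81 = 392.8 s

392.8 s


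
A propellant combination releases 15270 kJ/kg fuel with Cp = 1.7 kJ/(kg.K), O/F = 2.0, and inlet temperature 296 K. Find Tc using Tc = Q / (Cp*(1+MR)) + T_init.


Tc = 15270 / (1.7 * (1 + 2.0)) + 296 = 3290 K

3290 K


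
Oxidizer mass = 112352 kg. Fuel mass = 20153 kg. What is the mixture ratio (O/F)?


MR = 112352 / 20153 = 5.57

5.57


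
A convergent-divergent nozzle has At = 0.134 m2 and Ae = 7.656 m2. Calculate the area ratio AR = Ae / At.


AR = 7.656 / 0.134 = 57.1

57.1


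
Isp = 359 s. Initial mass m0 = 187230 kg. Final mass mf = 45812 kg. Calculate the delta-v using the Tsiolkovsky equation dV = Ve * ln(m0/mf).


Ve = 359 * 9.81 = 3521.79 m/s
dV = 3521.79 * ln(187230/45812) = 4958 m/s

4958 m/s


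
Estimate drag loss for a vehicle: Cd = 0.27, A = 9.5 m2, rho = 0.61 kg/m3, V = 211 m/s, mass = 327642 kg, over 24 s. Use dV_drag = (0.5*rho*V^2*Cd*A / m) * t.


D = 0.5 * 0.61 * 211^2 * 0.27 * 9.5 = 34829.89 N
a = 34829.89 / 327642 = 0.1063 m/s2
dV = 0.1063 * 24 = 2.6 m/s

2.6 m/s


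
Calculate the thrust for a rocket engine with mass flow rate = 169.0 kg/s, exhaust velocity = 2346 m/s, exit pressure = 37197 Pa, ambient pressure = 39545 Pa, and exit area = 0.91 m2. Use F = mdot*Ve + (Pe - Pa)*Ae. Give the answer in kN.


F = 169.0 * 2346 + (37197 - 39545) * 0.91 = 394337.0 N = 394.3 kN

394.3 kN


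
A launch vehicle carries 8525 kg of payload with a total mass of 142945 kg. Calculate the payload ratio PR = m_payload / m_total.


PR = 8525 / 142945 = 0.0596

0.0596


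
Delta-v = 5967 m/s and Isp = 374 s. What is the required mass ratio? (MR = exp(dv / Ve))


Ve = 374 * 9.81 = 3668.94 m/s
MR = exp(5967 / 3668.94) = 5.085

5.085


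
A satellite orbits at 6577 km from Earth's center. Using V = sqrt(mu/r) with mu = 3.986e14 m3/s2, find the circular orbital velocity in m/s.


V = sqrt(3.986e14 / 6577000) = 7785 m/s

7785 m/s


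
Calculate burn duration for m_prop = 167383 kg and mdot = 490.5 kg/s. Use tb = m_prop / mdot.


tb = 167383 / 490.5 = 341.2 s

341.2 s


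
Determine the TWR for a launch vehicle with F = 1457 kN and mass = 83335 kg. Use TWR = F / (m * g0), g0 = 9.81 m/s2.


TWR = 1457000 / (83335 * 9.81) = 1.78

1.78


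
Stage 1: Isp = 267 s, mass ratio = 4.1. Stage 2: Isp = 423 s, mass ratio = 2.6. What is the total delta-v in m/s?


dV1 = 267 * 9.81 * ln(4.1) = 3695.8 m/s
dV2 = 423 * 9.81 * ln(2.6) = 3965.0 m/s
Total dV = 3695.8 + 3965.0 = 7660.8 m/s ~ 7661 m/s

7661 m/s


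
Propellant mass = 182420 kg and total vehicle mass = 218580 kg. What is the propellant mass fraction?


PMF = 182420 / 218580 = 0.835

0.835


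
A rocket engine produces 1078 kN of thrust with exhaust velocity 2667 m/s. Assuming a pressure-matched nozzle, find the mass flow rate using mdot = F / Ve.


mdot = F / Ve = 1078000 / 2667 = 404.2 kg/s

404.2 kg/s


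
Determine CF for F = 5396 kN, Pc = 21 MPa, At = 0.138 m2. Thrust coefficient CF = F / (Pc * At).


CF = 5396000 / (21e6 * 0.138) = 1.86

1.86


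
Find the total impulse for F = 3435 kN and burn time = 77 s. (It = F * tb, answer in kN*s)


It = 3435 * 77 = 264495 kN*s

264495 kN*s


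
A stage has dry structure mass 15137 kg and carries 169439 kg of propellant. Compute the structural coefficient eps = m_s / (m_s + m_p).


eps = 15137 / (15137 + 169439) = 0.082

0.082


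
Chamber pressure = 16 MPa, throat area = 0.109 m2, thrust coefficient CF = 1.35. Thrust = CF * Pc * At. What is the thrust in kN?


F = 1.35 * 16e6 * 0.109 = 2.3544e+06 N = 2354.4 kN

2354.4 kN


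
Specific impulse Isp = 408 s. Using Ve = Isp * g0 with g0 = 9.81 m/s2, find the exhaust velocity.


Ve = Isp * g0 = 408 * 9.81 = 4002.5 m/s

4002.5 m/s


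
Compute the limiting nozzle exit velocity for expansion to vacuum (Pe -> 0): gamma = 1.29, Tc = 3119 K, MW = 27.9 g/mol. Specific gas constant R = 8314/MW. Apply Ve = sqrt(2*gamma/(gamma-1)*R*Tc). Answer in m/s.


R = 8314 / 27.9 = 297.99 J/(kg.K)
Ve = sqrt(2 * 1.29 / (1.29 - 1) * 297.99 * 3119) = 2876 m/s

2876 m/s


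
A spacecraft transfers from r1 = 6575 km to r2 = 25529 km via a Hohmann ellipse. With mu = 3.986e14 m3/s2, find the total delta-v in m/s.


V1 = sqrt(mu/r1) = 7786.11 m/s
dV1 = V1*(sqrt(2*r2/(r1+r2)) - 1) = 2033.02 m/s
V2 = sqrt(mu/r2) = 3951.41 m/s
dV2 = V2*(1 - sqrt(2*r1/(r1+r2))) = 1422.49 m/s
Total dV = 3456 m/s

3456 m/s


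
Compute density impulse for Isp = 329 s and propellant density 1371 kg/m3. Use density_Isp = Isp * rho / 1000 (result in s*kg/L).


rho*Isp = 329 * 1371 / 1000 = 451 s*kg/L

451 s*kg/L


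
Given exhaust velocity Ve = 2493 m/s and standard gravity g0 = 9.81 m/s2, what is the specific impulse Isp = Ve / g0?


Isp = Ve / g0 = 2493 / 9.81 = 254.1 s

254.1 s


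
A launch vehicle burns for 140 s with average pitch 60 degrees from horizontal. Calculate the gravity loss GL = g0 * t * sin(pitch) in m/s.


GL = 9.81 * 140 * sin(60 deg) = 1189 m/s

1189 m/s


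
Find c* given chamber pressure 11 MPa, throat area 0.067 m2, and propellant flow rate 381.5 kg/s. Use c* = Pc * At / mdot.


c* = 11e6 * 0.067 / 381.5 = 1932 m/s

1932 m/s


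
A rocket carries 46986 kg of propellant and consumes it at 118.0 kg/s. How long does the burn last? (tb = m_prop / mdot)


tb = 46986 / 118.0 = 398.2 s

398.2 s


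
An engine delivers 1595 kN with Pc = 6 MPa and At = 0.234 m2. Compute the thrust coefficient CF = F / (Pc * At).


CF = 1595000 / (6e6 * 0.234) = 1.14

1.14


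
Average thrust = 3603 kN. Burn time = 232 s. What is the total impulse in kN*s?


It = 3603 * 232 = 835896 kN*s

835896 kN*s


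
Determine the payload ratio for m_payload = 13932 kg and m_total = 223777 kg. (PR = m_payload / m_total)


PR = 13932 / 223777 = 0.0623

0.0623


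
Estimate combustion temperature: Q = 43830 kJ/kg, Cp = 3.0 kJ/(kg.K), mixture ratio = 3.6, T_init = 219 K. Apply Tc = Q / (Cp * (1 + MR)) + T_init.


Tc = 43830 / (3.0 * (1 + 3.6)) + 219 = 3395 K

3395 K


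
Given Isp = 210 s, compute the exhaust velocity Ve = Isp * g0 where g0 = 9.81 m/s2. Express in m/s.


Ve = Isp * g0 = 210 * 9.81 = 2060.1 m/s

2060.1 m/s


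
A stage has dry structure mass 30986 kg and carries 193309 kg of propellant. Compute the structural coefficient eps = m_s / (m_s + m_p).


eps = 30986 / (30986 + 193309) = 0.1381

0.1381


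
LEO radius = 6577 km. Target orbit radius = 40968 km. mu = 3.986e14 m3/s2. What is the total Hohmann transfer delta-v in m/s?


V1 = sqrt(mu/r1) = 7784.93 m/s
dV1 = V1*(sqrt(2*r2/(r1+r2)) - 1) = 2434.81 m/s
V2 = sqrt(mu/r2) = 3119.22 m/s
dV2 = V2*(1 - sqrt(2*r1/(r1+r2))) = 1478.55 m/s
Total dV = 3913 m/s

3913 m/s


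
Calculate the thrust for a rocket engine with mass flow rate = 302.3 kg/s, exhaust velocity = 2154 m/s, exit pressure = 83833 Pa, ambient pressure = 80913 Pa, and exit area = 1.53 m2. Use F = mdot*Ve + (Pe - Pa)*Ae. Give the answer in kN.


F = 302.3 * 2154 + (83833 - 80913) * 1.53 = 655622.0 N = 655.6 kN

655.6 kN


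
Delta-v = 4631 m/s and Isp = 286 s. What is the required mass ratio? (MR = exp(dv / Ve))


Ve = 286 * 9.81 = 2805.66 m/s
MR = exp(4631 / 2805.66) = 5.21

5.21


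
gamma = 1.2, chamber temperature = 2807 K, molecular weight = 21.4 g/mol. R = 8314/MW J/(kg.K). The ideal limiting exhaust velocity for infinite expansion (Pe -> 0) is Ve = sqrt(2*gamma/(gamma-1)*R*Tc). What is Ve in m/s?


R = 8314 / 21.4 = 388.5 J/(kg.K)
Ve = sqrt(2 * 1.2 / (1.2 - 1) * 388.5 * 2807) = 3618 m/s

3618 m/s


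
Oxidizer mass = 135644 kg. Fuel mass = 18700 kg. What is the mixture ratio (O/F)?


MR = 135644 / 18700 = 7.25

7.25


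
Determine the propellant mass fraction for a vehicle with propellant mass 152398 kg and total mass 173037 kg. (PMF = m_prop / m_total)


PMF = 152398 / 173037 = 0.881

0.881


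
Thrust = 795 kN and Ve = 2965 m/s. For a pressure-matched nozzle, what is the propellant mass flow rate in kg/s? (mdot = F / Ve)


mdot = F / Ve = 795000 / 2965 = 268.1 kg/s

268.1 kg/s


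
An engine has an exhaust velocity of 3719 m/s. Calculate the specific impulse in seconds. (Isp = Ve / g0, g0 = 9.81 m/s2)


Isp = Ve / g0 = 3719 / 9.81 = 379.1 s

379.1 s


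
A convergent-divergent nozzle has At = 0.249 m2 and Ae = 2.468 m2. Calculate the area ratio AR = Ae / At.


AR = 2.468 / 0.249 = 9.9

9.9


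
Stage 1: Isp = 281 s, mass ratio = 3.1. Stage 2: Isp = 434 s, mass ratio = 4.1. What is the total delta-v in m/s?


dV1 = 281 * 9.81 * ln(3.1) = 3118.8 m/s
dV2 = 434 * 9.81 * ln(4.1) = 6007.3 m/s
Total dV = 3118.8 + 6007.3 = 9126.1 m/s ~ 9126 m/s

9126 m/s


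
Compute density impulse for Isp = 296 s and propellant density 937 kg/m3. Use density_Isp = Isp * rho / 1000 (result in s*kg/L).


rho*Isp = 296 * 937 / 1000 = 277 s*kg/L

277 s*kg/L


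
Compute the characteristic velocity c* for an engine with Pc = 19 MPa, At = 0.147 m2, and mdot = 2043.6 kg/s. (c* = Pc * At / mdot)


c* = 19e6 * 0.147 / 2043.6 = 1367 m/s

1367 m/s


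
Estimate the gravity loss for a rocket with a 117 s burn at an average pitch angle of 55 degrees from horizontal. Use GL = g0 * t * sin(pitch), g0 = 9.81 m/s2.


GL = 9.81 * 117 * sin(55 deg) = 940 m/s

940 m/s


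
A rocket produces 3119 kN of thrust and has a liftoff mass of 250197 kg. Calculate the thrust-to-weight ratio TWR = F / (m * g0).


TWR = 3119000 / (250197 * 9.81) = 1.27

1.27


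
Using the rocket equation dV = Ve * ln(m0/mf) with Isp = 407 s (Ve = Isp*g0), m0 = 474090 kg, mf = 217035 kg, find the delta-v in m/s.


Ve = 407 * 9.81 = 3992.67 m/s
dV = 3992.67 * ln(474090/217035) = 3120 m/s

3120 m/s


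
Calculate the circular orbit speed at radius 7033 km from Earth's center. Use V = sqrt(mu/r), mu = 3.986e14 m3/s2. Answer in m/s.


V = sqrt(3.986e14 / 7033000) = 7528 m/s

7528 m/s


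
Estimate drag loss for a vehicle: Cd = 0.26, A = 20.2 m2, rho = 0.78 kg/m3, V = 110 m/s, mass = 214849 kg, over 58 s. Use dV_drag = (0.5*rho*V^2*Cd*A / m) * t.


D = 0.5 * 0.78 * 110^2 * 0.26 * 20.2 = 24784.19 N
a = 24784.19 / 214849 = 0.1154 m/s2
dV = 0.1154 * 58 = 6.7 m/s

6.7 m/s


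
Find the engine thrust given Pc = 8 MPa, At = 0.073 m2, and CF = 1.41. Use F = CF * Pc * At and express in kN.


F = 1.41 * 8e6 * 0.073 = 823440.0 N = 823.4 kN

823.4 kN


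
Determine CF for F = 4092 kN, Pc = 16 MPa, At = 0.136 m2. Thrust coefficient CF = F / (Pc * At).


CF = 4092000 / (16e6 * 0.136) = 1.88

1.88


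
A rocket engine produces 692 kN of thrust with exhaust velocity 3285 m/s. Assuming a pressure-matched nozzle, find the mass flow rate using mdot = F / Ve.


mdot = F / Ve = 692000 / 3285 = 210.7 kg/s

210.7 kg/s


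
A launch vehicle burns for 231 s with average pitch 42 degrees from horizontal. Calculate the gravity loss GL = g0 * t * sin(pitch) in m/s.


GL = 9.81 * 231 * sin(42 deg) = 1516 m/s

1516 m/s


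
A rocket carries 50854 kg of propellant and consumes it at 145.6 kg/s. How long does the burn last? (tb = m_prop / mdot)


tb = 50854 / 145.6 = 349.3 s

349.3 s


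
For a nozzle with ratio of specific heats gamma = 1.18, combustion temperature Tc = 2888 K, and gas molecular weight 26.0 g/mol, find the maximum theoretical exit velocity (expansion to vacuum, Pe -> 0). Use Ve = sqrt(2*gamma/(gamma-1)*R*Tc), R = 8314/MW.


R = 8314 / 26.0 = 319.77 J/(kg.K)
Ve = sqrt(2 * 1.18 / (1.18 - 1) * 319.77 * 2888) = 3480 m/s

3480 m/s


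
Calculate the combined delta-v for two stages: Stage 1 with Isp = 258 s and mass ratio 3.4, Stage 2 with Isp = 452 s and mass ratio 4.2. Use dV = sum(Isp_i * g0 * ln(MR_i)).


dV1 = 258 * 9.81 * ln(3.4) = 3097.4 m/s
dV2 = 452 * 9.81 * ln(4.2) = 6363.3 m/s
Total dV = 3097.4 + 6363.3 = 9460.7 m/s ~ 9461 m/s

9461 m/s


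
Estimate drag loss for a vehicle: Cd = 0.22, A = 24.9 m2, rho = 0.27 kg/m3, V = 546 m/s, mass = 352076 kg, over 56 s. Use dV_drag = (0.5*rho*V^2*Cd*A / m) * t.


D = 0.5 * 0.27 * 546^2 * 0.22 * 24.9 = 220465.73 N
a = 220465.73 / 352076 = 0.6262 m/s2
dV = 0.6262 * 56 = 35.1 m/s

35.1 m/s


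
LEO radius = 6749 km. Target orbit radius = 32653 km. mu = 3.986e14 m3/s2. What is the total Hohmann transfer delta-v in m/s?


V1 = sqrt(mu/r1) = 7685.09 m/s
dV1 = V1*(sqrt(2*r2/(r1+r2)) - 1) = 2208.78 m/s
V2 = sqrt(mu/r2) = 3493.87 m/s
dV2 = V2*(1 - sqrt(2*r1/(r1+r2))) = 1448.92 m/s
Total dV = 3658 m/s

3658 m/s


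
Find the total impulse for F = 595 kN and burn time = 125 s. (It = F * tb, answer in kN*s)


It = 595 * 125 = 74375 kN*s

74375 kN*s


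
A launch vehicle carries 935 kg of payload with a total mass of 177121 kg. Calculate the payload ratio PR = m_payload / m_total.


PR = 935 / 177121 = 0.0053

0.0053


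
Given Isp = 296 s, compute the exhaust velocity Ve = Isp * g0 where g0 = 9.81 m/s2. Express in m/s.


Ve = Isp * g0 = 296 * 9.81 = 2903.8 m/s

2903.8 m/s


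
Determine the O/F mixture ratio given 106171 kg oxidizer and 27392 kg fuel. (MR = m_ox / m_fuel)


MR = 106171 / 27392 = 3.88

3.88


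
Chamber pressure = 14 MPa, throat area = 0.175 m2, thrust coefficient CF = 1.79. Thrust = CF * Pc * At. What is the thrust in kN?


F = 1.79 * 14e6 * 0.175 = 4.3855e+06 N = 4385.5 kN

4385.5 kN


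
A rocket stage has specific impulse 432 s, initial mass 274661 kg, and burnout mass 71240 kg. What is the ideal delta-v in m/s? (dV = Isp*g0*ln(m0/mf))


Ve = 432 * 9.81 = 4237.92 m/s
dV = 4237.92 * ln(274661/71240) = 5719 m/s

5719 m/s


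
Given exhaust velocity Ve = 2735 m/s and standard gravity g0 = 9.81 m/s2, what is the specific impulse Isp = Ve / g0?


Isp = Ve / g0 = 2735 / 9.81 = 278.8 s

278.8 s


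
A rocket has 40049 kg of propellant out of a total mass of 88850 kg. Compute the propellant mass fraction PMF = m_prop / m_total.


PMF = 40049 / 88850 = 0.451

0.451


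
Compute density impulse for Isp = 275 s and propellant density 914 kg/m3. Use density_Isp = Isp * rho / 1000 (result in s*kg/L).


rho*Isp = 275 * 914 / 1000 = 251 s*kg/L

251 s*kg/L


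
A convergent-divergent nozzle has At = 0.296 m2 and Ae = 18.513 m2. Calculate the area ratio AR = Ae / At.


AR = 18.513 / 0.296 = 62.5

62.5


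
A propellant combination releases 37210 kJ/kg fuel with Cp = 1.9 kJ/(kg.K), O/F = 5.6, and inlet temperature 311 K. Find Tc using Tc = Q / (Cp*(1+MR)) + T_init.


Tc = 37210 / (1.9 * (1 + 5.6)) + 311 = 3278 K

3278 K


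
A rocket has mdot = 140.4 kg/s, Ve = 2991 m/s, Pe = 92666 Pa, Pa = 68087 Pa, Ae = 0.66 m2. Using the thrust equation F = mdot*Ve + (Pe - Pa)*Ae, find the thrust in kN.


F = 140.4 * 2991 + (92666 - 68087) * 0.66 = 436159.0 N = 436.2 kN

436.2 kN


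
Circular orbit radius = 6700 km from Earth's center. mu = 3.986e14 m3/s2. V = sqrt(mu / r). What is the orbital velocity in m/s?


V = sqrt(3.986e14 / 6700000) = 7713 m/s

7713 m/s


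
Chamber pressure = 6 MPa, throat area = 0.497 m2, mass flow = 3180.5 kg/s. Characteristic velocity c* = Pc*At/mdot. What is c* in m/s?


c* = 6e6 * 0.497 / 3180.5 = 938 m/s

938 m/s


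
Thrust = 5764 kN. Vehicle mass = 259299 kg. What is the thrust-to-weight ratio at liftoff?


TWR = 5764000 / (259299 * 9.81) = 2.27

2.27


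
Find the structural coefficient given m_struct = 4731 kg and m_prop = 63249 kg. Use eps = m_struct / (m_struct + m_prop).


eps = 4731 / (4731 + 63249) = 0.0696

0.0696


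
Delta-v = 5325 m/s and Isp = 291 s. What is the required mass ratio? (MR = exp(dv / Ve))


Ve = 291 * 9.81 = 2854.71 m/s
MR = exp(5325 / 2854.71) = 6.458

6.458


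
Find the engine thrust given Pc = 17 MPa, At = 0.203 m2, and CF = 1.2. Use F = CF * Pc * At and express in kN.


F = 1.2 * 17e6 * 0.203 = 4.1412e+06 N = 4141.2 kN

4141.2 kN


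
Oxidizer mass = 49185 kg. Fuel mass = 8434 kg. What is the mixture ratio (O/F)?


MR = 49185 / 8434 = 5.83

5.83


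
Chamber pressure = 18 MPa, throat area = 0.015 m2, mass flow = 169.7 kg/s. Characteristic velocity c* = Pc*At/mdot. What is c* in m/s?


c* = 18e6 * 0.015 / 169.7 = 1591 m/s

1591 m/s


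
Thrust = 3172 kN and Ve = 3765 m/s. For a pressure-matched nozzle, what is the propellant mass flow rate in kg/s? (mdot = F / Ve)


mdot = F / Ve = 3172000 / 3765 = 842.5 kg/s

842.5 kg/s


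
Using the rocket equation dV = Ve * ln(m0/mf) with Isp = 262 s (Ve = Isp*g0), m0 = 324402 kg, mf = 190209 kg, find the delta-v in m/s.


Ve = 262 * 9.81 = 2570.22 m/s
dV = 2570.22 * ln(324402/190209) = 1372 m/s

1372 m/s


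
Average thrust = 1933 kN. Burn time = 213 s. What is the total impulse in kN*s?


It = 1933 * 213 = 411729 kN*s

411729 kN*s


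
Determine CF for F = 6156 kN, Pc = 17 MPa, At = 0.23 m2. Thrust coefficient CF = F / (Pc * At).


CF = 6156000 / (17e6 * 0.23) = 1.57

1.57


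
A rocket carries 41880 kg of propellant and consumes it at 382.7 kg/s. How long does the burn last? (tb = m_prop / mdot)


tb = 41880 / 382.7 = 109.4 s

109.4 s


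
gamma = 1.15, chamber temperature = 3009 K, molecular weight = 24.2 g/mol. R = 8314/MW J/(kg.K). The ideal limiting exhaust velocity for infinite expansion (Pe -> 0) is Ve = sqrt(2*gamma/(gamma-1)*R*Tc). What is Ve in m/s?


R = 8314 / 24.2 = 343.55 J/(kg.K)
Ve = sqrt(2 * 1.15 / (1.15 - 1) * 343.55 * 3009) = 3981 m/s

3981 m/s


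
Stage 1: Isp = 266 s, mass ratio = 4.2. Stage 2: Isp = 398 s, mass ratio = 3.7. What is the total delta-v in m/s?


dV1 = 266 * 9.81 * ln(4.2) = 3744.8 m/s
dV2 = 398 * 9.81 * ln(3.7) = 5108.2 m/s
Total dV = 3744.8 + 5108.2 = 8853.0 m/s ~ 8853 m/s

8853 m/s


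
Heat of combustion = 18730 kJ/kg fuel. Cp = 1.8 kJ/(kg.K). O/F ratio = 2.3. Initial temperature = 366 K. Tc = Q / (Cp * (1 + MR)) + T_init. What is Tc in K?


Tc = 18730 / (1.8 * (1 + 2.3)) + 366 = 3519 K

3519 K


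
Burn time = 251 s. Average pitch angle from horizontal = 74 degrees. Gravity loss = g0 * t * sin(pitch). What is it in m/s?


GL = 9.81 * 251 * sin(74 deg) = 2367 m/s

2367 m/s


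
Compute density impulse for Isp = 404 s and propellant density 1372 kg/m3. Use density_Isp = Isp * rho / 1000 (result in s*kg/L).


rho*Isp = 404 * 1372 / 1000 = 554 s*kg/L

554 s*kg/L


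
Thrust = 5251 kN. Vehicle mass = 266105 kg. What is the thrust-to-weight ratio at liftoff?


TWR = 5251000 / (266105 * 9.81) = 2.01

2.01


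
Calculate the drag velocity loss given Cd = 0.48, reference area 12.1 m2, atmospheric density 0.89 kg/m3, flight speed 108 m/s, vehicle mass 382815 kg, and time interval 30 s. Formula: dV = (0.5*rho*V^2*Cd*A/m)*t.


D = 0.5 * 0.89 * 108^2 * 0.48 * 12.1 = 30146.31 N
a = 30146.31 / 382815 = 0.0787 m/s2
dV = 0.0787 * 30 = 2.4 m/s

2.4 m/s


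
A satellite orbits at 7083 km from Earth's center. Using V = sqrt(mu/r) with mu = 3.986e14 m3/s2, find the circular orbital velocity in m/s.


V = sqrt(3.986e14 / 7083000) = 7502 m/s

7502 m/s


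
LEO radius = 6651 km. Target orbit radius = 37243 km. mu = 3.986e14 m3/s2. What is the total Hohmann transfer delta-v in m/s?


V1 = sqrt(mu/r1) = 7741.5 m/s
dV1 = V1*(sqrt(2*r2/(r1+r2)) - 1) = 2343.13 m/s
V2 = sqrt(mu/r2) = 3271.5 m/s
dV2 = V2*(1 - sqrt(2*r1/(r1+r2))) = 1470.54 m/s
Total dV = 3814 m/s

3814 m/s


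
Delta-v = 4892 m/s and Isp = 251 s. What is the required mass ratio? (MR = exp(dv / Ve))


Ve = 251 * 9.81 = 2462.31 m/s
MR = exp(4892 / 2462.31) = 7.292

7.292


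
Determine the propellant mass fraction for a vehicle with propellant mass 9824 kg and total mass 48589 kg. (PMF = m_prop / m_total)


PMF = 9824 / 48589 = 0.202

0.202


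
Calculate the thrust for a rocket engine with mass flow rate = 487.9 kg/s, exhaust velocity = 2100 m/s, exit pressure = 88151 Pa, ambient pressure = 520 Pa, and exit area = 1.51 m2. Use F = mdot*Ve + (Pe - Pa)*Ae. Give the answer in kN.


F = 487.9 * 2100 + (88151 - 520) * 1.51 = 1.1569e+06 N = 1156.9 kN

1156.9 kN


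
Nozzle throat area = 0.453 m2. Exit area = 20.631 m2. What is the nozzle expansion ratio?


AR = 20.631 / 0.453 = 45.5

45.5


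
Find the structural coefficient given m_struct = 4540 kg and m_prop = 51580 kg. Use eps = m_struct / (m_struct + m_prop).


eps = 4540 / (4540 + 51580) = 0.0809

0.0809


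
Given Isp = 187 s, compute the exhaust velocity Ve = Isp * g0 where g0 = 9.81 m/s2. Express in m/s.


Ve = Isp * g0 = 187 * 9.81 = 1834.5 m/s

1834.5 m/s


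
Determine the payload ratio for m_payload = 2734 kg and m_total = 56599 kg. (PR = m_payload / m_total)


PR = 2734 / 56599 = 0.0483

0.0483


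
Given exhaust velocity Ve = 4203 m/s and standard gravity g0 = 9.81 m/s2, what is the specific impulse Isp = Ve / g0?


Isp = Ve / g0 = 4203 / 9.81 = 428.4 s

428.4 s


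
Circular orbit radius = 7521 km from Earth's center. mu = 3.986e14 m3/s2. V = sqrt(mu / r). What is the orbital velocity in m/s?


V = sqrt(3.986e14 / 7521000) = 7280 m/s

7280 m/s


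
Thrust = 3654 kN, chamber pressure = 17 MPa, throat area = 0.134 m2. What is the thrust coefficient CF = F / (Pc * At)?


CF = 3654000 / (17e6 * 0.134) = 1.6

1.6


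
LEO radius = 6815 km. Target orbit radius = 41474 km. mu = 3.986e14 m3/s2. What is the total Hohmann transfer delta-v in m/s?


V1 = sqrt(mu/r1) = 7647.79 m/s
dV1 = V1*(sqrt(2*r2/(r1+r2)) - 1) = 2375.6 m/s
V2 = sqrt(mu/r2) = 3100.14 m/s
dV2 = V2*(1 - sqrt(2*r1/(r1+r2))) = 1453.09 m/s
Total dV = 3829 m/s

3829 m/s


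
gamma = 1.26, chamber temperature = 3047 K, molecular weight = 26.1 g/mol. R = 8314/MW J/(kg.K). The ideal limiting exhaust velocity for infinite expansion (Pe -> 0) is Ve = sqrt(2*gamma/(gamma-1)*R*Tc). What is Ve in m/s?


R = 8314 / 26.1 = 318.54 J/(kg.K)
Ve = sqrt(2 * 1.26 / (1.26 - 1) * 318.54 * 3047) = 3067 m/s

3067 m/s


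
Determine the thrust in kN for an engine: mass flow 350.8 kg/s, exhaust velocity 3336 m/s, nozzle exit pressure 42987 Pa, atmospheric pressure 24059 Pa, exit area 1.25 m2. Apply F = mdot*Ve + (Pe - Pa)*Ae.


F = 350.8 * 3336 + (42987 - 24059) * 1.25 = 1.1939e+06 N = 1193.9 kN

1193.9 kN


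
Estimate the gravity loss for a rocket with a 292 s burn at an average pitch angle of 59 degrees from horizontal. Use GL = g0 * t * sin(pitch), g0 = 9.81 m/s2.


GL = 9.81 * 292 * sin(59 deg) = 2455 m/s

2455 m/s


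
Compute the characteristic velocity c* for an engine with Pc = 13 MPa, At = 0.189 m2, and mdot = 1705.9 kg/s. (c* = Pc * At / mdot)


c* = 13e6 * 0.189 / 1705.9 = 1440 m/s

1440 m/s


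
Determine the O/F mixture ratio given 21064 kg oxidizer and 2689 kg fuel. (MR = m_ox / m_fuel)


MR = 21064 / 2689 = 7.83

7.83


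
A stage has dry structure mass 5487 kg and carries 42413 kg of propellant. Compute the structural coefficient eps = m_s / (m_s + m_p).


eps = 5487 / (5487 + 42413) = 0.1146

0.1146


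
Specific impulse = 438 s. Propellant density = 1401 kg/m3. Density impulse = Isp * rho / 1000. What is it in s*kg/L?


rho*Isp = 438 * 1401 / 1000 = 614 s*kg/L

614 s*kg/L


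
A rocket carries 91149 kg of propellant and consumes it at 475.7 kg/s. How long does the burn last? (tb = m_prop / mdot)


tb = 91149 / 475.7 = 191.6 s

191.6 s


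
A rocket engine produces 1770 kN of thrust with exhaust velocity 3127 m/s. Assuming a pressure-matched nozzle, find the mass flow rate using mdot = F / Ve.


mdot = F / Ve = 1770000 / 3127 = 566.0 kg/s

566.0 kg/s


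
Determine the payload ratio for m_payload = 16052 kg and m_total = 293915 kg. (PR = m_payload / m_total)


PR = 16052 / 293915 = 0.0546

0.0546


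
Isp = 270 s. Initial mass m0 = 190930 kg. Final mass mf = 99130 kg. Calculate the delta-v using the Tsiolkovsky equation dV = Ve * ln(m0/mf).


Ve = 270 * 9.81 = 2648.7 m/s
dV = 2648.7 * ln(190930/99130) = 1736 m/s

1736 m/s


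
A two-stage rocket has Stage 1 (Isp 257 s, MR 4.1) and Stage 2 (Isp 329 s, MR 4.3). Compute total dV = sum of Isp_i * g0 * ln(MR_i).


dV1 = 257 * 9.81 * ln(4.1) = 3557.3 m/s
dV2 = 329 * 9.81 * ln(4.3) = 4707.7 m/s
Total dV = 3557.3 + 4707.7 = 8265.0 m/s ~ 8265 m/s

8265 m/s


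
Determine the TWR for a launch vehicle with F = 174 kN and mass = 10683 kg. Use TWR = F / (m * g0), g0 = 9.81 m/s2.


TWR = 174000 / (10683 * 9.81) = 1.66

1.66


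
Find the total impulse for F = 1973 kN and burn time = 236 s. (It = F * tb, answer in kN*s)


It = 1973 * 236 = 465628 kN*s

465628 kN*s


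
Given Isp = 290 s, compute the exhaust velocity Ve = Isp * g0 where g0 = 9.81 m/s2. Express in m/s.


Ve = Isp * g0 = 290 * 9.81 = 2844.9 m/s

2844.9 m/s


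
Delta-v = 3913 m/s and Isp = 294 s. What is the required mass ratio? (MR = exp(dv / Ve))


Ve = 294 * 9.81 = 2884.14 m/s
MR = exp(3913 / 2884.14) = 3.883

3.883


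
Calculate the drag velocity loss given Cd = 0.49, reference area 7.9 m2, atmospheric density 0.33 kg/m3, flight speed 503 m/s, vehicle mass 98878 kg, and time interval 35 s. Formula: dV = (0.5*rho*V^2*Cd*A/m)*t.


D = 0.5 * 0.33 * 503^2 * 0.49 * 7.9 = 161600.64 N
a = 161600.64 / 98878 = 1.6343 m/s2
dV = 1.6343 * 35 = 57.2 m/s

57.2 m/s


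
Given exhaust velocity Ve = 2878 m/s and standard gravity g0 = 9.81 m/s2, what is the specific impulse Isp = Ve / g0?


Isp = Ve / g0 = 2878 / 9.81 = 293.4 s

293.4 s


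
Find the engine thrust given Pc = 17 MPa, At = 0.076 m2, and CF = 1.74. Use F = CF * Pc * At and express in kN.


F = 1.74 * 17e6 * 0.076 = 2.2481e+06 N = 2248.1 kN

2248.1 kN


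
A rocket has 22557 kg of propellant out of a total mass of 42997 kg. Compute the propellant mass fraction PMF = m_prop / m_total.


PMF = 22557 / 42997 = 0.525

0.525


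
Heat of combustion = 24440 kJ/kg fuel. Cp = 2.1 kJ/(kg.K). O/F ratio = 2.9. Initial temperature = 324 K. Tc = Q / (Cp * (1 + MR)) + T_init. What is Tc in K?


Tc = 24440 / (2.1 * (1 + 2.9)) + 324 = 3308 K

3308 K


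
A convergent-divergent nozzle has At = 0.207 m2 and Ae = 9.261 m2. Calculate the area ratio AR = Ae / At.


AR = 9.261 / 0.207 = 44.7

44.7


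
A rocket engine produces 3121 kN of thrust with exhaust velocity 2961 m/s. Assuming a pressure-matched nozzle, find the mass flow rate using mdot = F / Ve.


mdot = F / Ve = 3121000 / 2961 = 1054.0 kg/s

1054.0 kg/s


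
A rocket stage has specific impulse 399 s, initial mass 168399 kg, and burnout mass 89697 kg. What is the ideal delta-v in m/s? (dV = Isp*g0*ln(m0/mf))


Ve = 399 * 9.81 = 3914.19 m/s
dV = 3914.19 * ln(168399/89697) = 2466 m/s

2466 m/s


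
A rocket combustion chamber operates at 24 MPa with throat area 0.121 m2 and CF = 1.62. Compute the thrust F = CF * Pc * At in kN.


F = 1.62 * 24e6 * 0.121 = 4.7045e+06 N = 4704.5 kN

4704.5 kN


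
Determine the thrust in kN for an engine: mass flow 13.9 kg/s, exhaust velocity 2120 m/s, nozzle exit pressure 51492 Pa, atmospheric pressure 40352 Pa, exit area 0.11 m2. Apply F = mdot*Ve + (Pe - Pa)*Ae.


F = 13.9 * 2120 + (51492 - 40352) * 0.11 = 30693.0 N = 30.7 kN

30.7 kN


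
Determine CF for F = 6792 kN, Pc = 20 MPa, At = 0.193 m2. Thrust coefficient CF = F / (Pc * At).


CF = 6792000 / (20e6 * 0.193) = 1.76

1.76


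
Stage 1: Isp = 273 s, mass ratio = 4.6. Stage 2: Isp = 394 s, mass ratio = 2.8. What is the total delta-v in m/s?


dV1 = 273 * 9.81 * ln(4.6) = 4087.0 m/s
dV2 = 394 * 9.81 * ln(2.8) = 3979.6 m/s
Total dV = 4087.0 + 3979.6 = 8066.6 m/s ~ 8067 m/s

8067 m/s


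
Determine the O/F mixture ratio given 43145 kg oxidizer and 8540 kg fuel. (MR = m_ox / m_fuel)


MR = 43145 / 8540 = 5.05

5.05


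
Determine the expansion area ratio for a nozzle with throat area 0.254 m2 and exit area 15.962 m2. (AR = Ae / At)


AR = 15.962 / 0.254 = 62.8

62.8


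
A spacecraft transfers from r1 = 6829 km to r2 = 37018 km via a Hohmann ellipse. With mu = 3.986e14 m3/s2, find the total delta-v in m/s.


V1 = sqrt(mu/r1) = 7639.94 m/s
dV1 = V1*(sqrt(2*r2/(r1+r2)) - 1) = 2287.6 m/s
V2 = sqrt(mu/r2) = 3281.42 m/s
dV2 = V2*(1 - sqrt(2*r1/(r1+r2))) = 1450.01 m/s
Total dV = 3738 m/s

3738 m/s


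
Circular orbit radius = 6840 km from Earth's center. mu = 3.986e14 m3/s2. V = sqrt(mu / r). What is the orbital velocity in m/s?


V = sqrt(3.986e14 / 6840000) = 7634 m/s

7634 m/s


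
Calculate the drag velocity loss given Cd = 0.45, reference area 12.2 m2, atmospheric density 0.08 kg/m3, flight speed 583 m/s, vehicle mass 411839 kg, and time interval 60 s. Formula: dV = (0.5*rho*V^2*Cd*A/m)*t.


D = 0.5 * 0.08 * 583^2 * 0.45 * 12.2 = 74639.62 N
a = 74639.62 / 411839 = 0.1812 m/s2
dV = 0.1812 * 60 = 10.9 m/s

10.9 m/s


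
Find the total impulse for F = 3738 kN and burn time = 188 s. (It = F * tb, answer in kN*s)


It = 3738 * 188 = 702744 kN*s

702744 kN*s


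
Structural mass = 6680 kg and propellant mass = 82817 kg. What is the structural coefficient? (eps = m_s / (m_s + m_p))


eps = 6680 / (6680 + 82817) = 0.0746

0.0746


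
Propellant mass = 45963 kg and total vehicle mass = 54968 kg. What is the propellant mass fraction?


PMF = 45963 / 54968 = 0.836

0.836


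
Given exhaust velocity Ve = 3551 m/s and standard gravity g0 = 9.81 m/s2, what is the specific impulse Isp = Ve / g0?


Isp = Ve / g0 = 3551 / 9.81 = 362.0 s

362.0 s


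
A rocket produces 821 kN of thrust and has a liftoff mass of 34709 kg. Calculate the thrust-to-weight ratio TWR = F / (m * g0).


TWR = 821000 / (34709 * 9.81) = 2.41

2.41


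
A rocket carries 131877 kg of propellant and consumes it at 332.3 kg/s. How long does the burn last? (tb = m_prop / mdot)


tb = 131877 / 332.3 = 396.9 s

396.9 s


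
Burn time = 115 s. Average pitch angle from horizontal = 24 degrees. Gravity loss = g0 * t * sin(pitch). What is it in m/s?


GL = 9.81 * 115 * sin(24 deg) = 459 m/s

459 m/s


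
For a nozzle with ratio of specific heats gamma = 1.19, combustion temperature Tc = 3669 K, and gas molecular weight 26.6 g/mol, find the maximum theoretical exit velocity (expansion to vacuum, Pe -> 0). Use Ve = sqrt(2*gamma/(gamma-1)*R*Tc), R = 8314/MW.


R = 8314 / 26.6 = 312.56 J/(kg.K)
Ve = sqrt(2 * 1.19 / (1.19 - 1) * 312.56 * 3669) = 3790 m/s

3790 m/s


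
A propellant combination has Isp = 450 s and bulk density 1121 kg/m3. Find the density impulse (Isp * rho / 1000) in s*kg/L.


rho*Isp = 450 * 1121 / 1000 = 504 s*kg/L

504 s*kg/L


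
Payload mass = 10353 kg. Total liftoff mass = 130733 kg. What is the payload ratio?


PR = 10353 / 130733 = 0.0792

0.0792


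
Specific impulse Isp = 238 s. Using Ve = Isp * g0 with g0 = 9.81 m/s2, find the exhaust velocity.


Ve = Isp * g0 = 238 * 9.81 = 2334.8 m/s

2334.8 m/s


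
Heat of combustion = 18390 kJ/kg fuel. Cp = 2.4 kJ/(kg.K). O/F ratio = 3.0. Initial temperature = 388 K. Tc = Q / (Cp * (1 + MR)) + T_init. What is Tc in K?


Tc = 18390 / (2.4 * (1 + 3.0)) + 388 = 2304 K

2304 K


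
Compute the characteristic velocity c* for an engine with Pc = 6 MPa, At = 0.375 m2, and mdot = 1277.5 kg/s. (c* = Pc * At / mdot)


c* = 6e6 * 0.375 / 1277.5 = 1761 m/s

1761 m/s
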